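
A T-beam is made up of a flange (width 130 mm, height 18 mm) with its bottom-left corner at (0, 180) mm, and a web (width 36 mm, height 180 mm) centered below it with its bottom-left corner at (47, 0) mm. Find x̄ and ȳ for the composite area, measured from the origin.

Part | A | x̄ᵢ | ȳᵢ | A·x̄ᵢ | A·ȳᵢ
web | 6480.00 | 65.00 | 90.00 | 421200.00 | 583200.00
flange | 2340.00 | 65.00 | 189.00 | 152100.00 | 442260.00
Σ | 8820.00 |  |  | 573300.00 | 1025460.00
x̄ = 573300.00 / 8820.00 = 65.00 mm
ȳ = 1025460.00 / 8820.00 = 116.27 mm

x̄ = 65.00 mm, ȳ = 116.27 mm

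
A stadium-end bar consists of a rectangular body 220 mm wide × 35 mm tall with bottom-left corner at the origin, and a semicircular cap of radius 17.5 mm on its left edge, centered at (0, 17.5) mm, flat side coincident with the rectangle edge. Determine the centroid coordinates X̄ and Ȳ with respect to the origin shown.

X̄ = 103.10 mm, Ȳ = 17.50 mm

rectangular body: A = 220 × 35 = 7700.00, centroid at (110.00, 17.50).
semicircular end: A = ½π·17.5² = 481.06, centroid at (-7.43, 17.50).
ΣA = 8181.06 mm², ΣAX̄ = 843427.08 mm³, ΣAȲ = 143168.49 mm³.
X̄ = 843427.08/8181.06 = 103.10 mm; Ȳ = 143168.49/8181.06 = 17.50 mm.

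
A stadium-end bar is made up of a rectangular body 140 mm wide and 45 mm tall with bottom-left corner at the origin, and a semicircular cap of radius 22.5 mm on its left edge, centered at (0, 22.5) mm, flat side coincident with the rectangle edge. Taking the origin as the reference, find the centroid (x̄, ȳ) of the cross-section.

x̄ = 61.08 mm, ȳ = 22.50 mm

rectangular body: A = 140 × 45 = 6300.00, centroid at (70.00, 22.50).
semicircular end: A = ½π·22.5² = 795.22, centroid at (-9.55, 22.50).
ΣA = 7095.22 mm²
ΣAx̄ = (6300.00)(70.00) + (795.22)(-9.55) = 433406.25 mm³
ΣAȳ = (6300.00)(22.50) + (795.22)(22.50) = 159642.35 mm³
x̄ = 433406.25 / 7095.22 = 61.08 mm
ȳ = 159642.35 / 7095.22 = 22.50 mm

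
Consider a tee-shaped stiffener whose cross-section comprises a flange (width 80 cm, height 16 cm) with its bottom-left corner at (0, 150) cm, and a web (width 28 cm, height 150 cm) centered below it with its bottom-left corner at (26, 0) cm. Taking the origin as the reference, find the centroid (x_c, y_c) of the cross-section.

x_c = 40.00 cm, y_c = 94.39 cm

web: A = 28 × 150 = 4200.00, centroid at (40.00, 75.00).
flange: A = 80 × 16 = 1280.00, centroid at (40.00, 158.00).
ΣA = 5480.00 cm², ΣAx_c = 219200.00 cm³, ΣAy_c = 517240.00 cm³.
x_c = 219200.00/5480.00 = 40.00 cm; y_c = 517240.00/5480.00 = 94.39 cm.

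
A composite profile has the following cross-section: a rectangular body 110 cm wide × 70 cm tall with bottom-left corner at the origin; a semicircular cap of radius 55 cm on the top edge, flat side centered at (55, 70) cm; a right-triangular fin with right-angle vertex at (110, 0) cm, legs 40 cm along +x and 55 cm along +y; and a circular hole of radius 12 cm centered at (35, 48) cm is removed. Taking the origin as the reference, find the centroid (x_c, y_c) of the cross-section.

rectangular body: A = 110 × 70 = 7700.00, centroid at (55.00, 35.00).
semicircular top: A = ½π·55² = 4751.66, centroid at (55.00, 93.34).
triangular fin: A = ½·40·55 = 1100.00, centroid at (123.33, 18.33).
hole: A = −π·12² = -452.39, centroid at (35.00, 48.00).
ΣA = 13099.27 cm²
ΣAx_c = (7700.00)(55.00) + (4751.66)(55.00) + (1100.00)(123.33) + (-452.39)(35.00) = 804674.28 cm³
ΣAy_c = (7700.00)(35.00) + (4751.66)(93.34) + (1100.00)(18.33) + (-452.39)(48.00) = 711484.77 cm³
x_c = 804674.28 / 13099.27 = 61.43 cm
y_c = 711484.77 / 13099.27 = 54.31 cm

x_c = 61.43 cm, y_c = 54.31 cm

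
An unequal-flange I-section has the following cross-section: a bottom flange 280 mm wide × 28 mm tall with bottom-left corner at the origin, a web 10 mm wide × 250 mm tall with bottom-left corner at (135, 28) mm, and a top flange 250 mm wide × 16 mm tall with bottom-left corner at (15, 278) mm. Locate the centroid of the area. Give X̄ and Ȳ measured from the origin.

X̄ = 140.00 mm, Ȳ = 114.10 mm

bottom flange: A = 280 × 28 = 7840.00, centroid at (140.00, 14.00).
web: A = 10 × 250 = 2500.00, centroid at (140.00, 153.00).
top flange: A = 250 × 16 = 4000.00, centroid at (140.00, 286.00).
ΣA = 14340.00 mm²
ΣAX̄ = (7840.00)(140.00) + (2500.00)(140.00) + (4000.00)(140.00) = 2007600.00 mm³
ΣAȲ = (7840.00)(14.00) + (2500.00)(153.00) + (4000.00)(286.00) = 1636260.00 mm³
X̄ = 2007600.00 / 14340.00 = 140.00 mm
Ȳ = 1636260.00 / 14340.00 = 114.10 mm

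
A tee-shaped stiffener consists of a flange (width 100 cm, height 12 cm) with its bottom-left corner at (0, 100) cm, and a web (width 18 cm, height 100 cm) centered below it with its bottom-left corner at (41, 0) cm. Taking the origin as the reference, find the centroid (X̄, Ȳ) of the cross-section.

web: A = 18 × 100 = 1800.00, centroid at (50.00, 50.00).
flange: A = 100 × 12 = 1200.00, centroid at (50.00, 106.00).
ΣA = 3000.00 cm²
ΣAX̄ = (1800.00)(50.00) + (1200.00)(50.00) = 150000.00 cm³
ΣAȲ = (1800.00)(50.00) + (1200.00)(106.00) = 217200.00 cm³
X̄ = 150000.00 / 3000.00 = 50.00 cm
Ȳ = 217200.00 / 3000.00 = 72.40 cm

X̄ = 50.00 cm, Ȳ = 72.40 cm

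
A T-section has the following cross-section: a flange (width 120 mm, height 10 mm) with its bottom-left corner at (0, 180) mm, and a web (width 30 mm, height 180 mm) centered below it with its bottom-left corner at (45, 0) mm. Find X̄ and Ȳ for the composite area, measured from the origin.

X̄ = 60.00 mm, Ȳ = 107.27 mm

Part | A | x̄ᵢ | ȳᵢ | A·x̄ᵢ | A·ȳᵢ
web | 5400.00 | 60.00 | 90.00 | 324000.00 | 486000.00
flange | 1200.00 | 60.00 | 185.00 | 72000.00 | 222000.00
Σ | 6600.00 |  |  | 396000.00 | 708000.00
X̄ = 396000.00 / 6600.00 = 60.00 mm
Ȳ = 708000.00 / 6600.00 = 107.27 mm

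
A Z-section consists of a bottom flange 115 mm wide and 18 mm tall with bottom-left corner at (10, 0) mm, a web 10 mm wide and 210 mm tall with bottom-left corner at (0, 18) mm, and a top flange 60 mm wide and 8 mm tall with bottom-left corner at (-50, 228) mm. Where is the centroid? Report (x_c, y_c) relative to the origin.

x_c = 30.24 mm, y_c = 83.50 mm

Part | A | x̄ᵢ | ȳᵢ | A·x̄ᵢ | A·ȳᵢ
bottom flange | 2070.00 | 67.50 | 9.00 | 139725.00 | 18630.00
web | 2100.00 | 5.00 | 123.00 | 10500.00 | 258300.00
top flange | 480.00 | -20.00 | 232.00 | -9600.00 | 111360.00
Σ | 4650.00 |  |  | 140625.00 | 388290.00
x_c = 140625.00 / 4650.00 = 30.24 mm
y_c = 388290.00 / 4650.00 = 83.50 mm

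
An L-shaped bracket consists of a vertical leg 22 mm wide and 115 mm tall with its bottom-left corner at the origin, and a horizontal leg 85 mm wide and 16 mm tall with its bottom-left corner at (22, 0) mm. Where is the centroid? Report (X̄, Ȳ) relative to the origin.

Part | A | x̄ᵢ | ȳᵢ | A·x̄ᵢ | A·ȳᵢ
vertical leg | 2530.00 | 11.00 | 57.50 | 27830.00 | 145475.00
horizontal leg | 1360.00 | 64.50 | 8.00 | 87720.00 | 10880.00
Σ | 3890.00 |  |  | 115550.00 | 156355.00
X̄ = 115550.00 / 3890.00 = 29.70 mm
Ȳ = 156355.00 / 3890.00 = 40.19 mm

X̄ = 29.70 mm, Ȳ = 40.19 mm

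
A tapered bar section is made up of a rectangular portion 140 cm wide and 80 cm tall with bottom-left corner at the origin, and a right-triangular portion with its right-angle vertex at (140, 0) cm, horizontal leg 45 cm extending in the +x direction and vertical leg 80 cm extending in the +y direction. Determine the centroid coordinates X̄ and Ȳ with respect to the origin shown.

X̄ = 81.77 cm, Ȳ = 38.15 cm

Part | A | x̄ᵢ | ȳᵢ | A·x̄ᵢ | A·ȳᵢ
rectangular portion | 11200.00 | 70.00 | 40.00 | 784000.00 | 448000.00
triangular portion | 1800.00 | 155.00 | 26.67 | 279000.00 | 48000.00
Σ | 13000.00 |  |  | 1063000.00 | 496000.00
X̄ = 1063000.00 / 13000.00 = 81.77 cm
Ȳ = 496000.00 / 13000.00 = 38.15 cm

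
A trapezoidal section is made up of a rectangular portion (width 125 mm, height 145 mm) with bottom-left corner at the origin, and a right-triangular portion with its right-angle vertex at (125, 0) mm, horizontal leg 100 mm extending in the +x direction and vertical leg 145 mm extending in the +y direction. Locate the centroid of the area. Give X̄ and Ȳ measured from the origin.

X̄ = 89.88 mm, Ȳ = 65.60 mm

rectangular portion: A = 125 × 145 = 18125.00, centroid at (62.50, 72.50).
triangular portion: A = ½·100·145 = 7250.00, centroid at (158.33, 48.33).
ΣA = 25375.00 mm²
ΣAX̄ = (18125.00)(62.50) + (7250.00)(158.33) = 2280729.17 mm³
ΣAȲ = (18125.00)(72.50) + (7250.00)(48.33) = 1664479.17 mm³
X̄ = 2280729.17 / 25375.00 = 89.88 mm
Ȳ = 1664479.17 / 25375.00 = 65.60 mm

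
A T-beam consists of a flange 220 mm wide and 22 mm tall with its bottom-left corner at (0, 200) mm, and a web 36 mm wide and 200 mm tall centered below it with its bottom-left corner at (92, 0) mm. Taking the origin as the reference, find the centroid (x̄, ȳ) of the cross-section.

x̄ = 110.00 mm, ȳ = 144.62 mm

Part | A | x̄ᵢ | ȳᵢ | A·x̄ᵢ | A·ȳᵢ
web | 7200.00 | 110.00 | 100.00 | 792000.00 | 720000.00
flange | 4840.00 | 110.00 | 211.00 | 532400.00 | 1021240.00
Σ | 12040.00 |  |  | 1324400.00 | 1741240.00
x̄ = 1324400.00 / 12040.00 = 110.00 mm
ȳ = 1741240.00 / 12040.00 = 144.62 mm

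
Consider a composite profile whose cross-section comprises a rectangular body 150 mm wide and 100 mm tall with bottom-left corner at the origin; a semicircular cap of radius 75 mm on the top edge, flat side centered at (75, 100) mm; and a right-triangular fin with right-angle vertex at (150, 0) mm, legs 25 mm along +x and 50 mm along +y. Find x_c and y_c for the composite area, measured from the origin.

rectangular body: A = 150 × 100 = 15000.00, centroid at (75.00, 50.00).
semicircular top: A = ½π·75² = 8835.73, centroid at (75.00, 131.83).
triangular fin: A = ½·25·50 = 625.00, centroid at (158.33, 16.67).
ΣA = 24460.73 mm², ΣAx_c = 1886638.03 mm³, ΣAy_c = 1925239.60 mm³.
x_c = 1886638.03/24460.73 = 77.13 mm; y_c = 1925239.60/24460.73 = 78.71 mm.

x_c = 77.13 mm, y_c = 78.71 mm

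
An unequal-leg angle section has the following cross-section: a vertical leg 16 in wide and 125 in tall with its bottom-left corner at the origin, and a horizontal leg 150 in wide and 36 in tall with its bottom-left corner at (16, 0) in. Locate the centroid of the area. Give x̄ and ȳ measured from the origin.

Part | A | x̄ᵢ | ȳᵢ | A·x̄ᵢ | A·ȳᵢ
vertical leg | 2000.00 | 8.00 | 62.50 | 16000.00 | 125000.00
horizontal leg | 5400.00 | 91.00 | 18.00 | 491400.00 | 97200.00
Σ | 7400.00 |  |  | 507400.00 | 222200.00
x̄ = 507400.00 / 7400.00 = 68.57 in
ȳ = 222200.00 / 7400.00 = 30.03 in

x̄ = 68.57 in, ȳ = 30.03 in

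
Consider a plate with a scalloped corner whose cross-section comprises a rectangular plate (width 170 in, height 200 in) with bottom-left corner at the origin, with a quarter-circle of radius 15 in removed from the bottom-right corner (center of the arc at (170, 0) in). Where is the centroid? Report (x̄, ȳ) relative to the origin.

plate: A = 170 × 200 = 34000.00, centroid at (85.00, 100.00).
removed quarter-circle: A = −¼π·15² = -176.71, centroid at (163.63, 6.37).
ΣA = 33823.29 in², ΣAx̄ = 2861083.52 in³, ΣAȳ = 3398875.00 in³.
x̄ = 2861083.52/33823.29 = 84.59 in; ȳ = 3398875.00/33823.29 = 100.49 in.

x̄ = 84.59 in, ȳ = 100.49 in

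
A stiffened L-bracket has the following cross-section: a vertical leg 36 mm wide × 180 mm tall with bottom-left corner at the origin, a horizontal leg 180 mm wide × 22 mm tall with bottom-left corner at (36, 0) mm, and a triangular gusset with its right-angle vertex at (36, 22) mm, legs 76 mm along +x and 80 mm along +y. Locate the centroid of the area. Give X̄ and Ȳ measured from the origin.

Part | A | x̄ᵢ | ȳᵢ | A·x̄ᵢ | A·ȳᵢ
vertical leg | 6480.00 | 18.00 | 90.00 | 116640.00 | 583200.00
horizontal leg | 3960.00 | 126.00 | 11.00 | 498960.00 | 43560.00
gusset | 3040.00 | 61.33 | 48.67 | 186453.33 | 147946.67
Σ | 13480.00 |  |  | 802053.33 | 774706.67
X̄ = 802053.33 / 13480.00 = 59.50 mm
Ȳ = 774706.67 / 13480.00 = 57.47 mm

X̄ = 59.50 mm, Ȳ = 57.47 mm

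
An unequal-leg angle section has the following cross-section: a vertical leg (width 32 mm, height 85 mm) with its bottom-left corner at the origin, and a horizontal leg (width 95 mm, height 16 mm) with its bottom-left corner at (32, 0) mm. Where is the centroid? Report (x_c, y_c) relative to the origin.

vertical leg: A = 32 × 85 = 2720.00, centroid at (16.00, 42.50).
horizontal leg: A = 95 × 16 = 1520.00, centroid at (79.50, 8.00).
ΣA = 4240.00 mm²
ΣAx_c = (2720.00)(16.00) + (1520.00)(79.50) = 164360.00 mm³
ΣAy_c = (2720.00)(42.50) + (1520.00)(8.00) = 127760.00 mm³
x_c = 164360.00 / 4240.00 = 38.76 mm
y_c = 127760.00 / 4240.00 = 30.13 mm

x_c = 38.76 mm, y_c = 30.13 mm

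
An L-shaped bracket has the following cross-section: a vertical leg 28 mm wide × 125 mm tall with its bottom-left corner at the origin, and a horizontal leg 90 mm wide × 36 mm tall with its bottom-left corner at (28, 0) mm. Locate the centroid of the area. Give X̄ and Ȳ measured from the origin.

X̄ = 42.36 mm, Ȳ = 41.11 mm

vertical leg: A = 28 × 125 = 3500.00, centroid at (14.00, 62.50).
horizontal leg: A = 90 × 36 = 3240.00, centroid at (73.00, 18.00).
ΣA = 6740.00 mm², ΣAX̄ = 285520.00 mm³, ΣAȲ = 277070.00 mm³.
X̄ = 285520.00/6740.00 = 42.36 mm; Ȳ = 277070.00/6740.00 = 41.11 mm.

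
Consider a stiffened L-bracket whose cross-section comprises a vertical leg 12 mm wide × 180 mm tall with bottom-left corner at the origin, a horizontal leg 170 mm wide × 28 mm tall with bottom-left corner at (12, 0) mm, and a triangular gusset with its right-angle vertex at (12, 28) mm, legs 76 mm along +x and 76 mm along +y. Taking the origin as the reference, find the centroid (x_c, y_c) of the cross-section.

x_c = 59.39 mm, y_c = 42.32 mm

vertical leg: A = 12 × 180 = 2160.00, centroid at (6.00, 90.00).
horizontal leg: A = 170 × 28 = 4760.00, centroid at (97.00, 14.00).
gusset: A = ½·76·76 = 2888.00, centroid at (37.33, 53.33).
ΣA = 9808.00 mm², ΣAx_c = 582498.67 mm³, ΣAy_c = 415066.67 mm³.
x_c = 582498.67/9808.00 = 59.39 mm; y_c = 415066.67/9808.00 = 42.32 mm.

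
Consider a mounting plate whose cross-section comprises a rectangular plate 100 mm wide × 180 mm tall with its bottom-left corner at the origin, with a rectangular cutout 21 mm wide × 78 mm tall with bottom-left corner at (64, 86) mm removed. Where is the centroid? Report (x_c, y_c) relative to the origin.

plate: A = 100 × 180 = 18000.00, centroid at (50.00, 90.00).
hole: A = −(21 × 78) = -1638.00, centroid at (74.50, 125.00).
ΣA = 16362.00 mm²
ΣAx_c = (18000.00)(50.00) + (-1638.00)(74.50) = 777969.00 mm³
ΣAy_c = (18000.00)(90.00) + (-1638.00)(125.00) = 1415250.00 mm³
x_c = 777969.00 / 16362.00 = 47.55 mm
y_c = 1415250.00 / 16362.00 = 86.50 mm

x_c = 47.55 mm, y_c = 86.50 mm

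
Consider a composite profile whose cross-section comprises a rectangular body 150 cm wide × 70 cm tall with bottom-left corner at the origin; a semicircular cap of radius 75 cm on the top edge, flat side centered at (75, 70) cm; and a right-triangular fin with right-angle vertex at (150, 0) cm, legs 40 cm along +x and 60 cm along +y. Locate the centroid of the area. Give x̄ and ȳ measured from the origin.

rectangular body: A = 150 × 70 = 10500.00, centroid at (75.00, 35.00).
semicircular top: A = ½π·75² = 8835.73, centroid at (75.00, 101.83).
triangular fin: A = ½·40·60 = 1200.00, centroid at (163.33, 20.00).
ΣA = 20535.73 cm²
ΣAx̄ = (10500.00)(75.00) + (8835.73)(75.00) + (1200.00)(163.33) = 1646179.70 cm³
ΣAȳ = (10500.00)(35.00) + (8835.73)(101.83) + (1200.00)(20.00) = 1291251.05 cm³
x̄ = 1646179.70 / 20535.73 = 80.16 cm
ȳ = 1291251.05 / 20535.73 = 62.88 cm

x̄ = 80.16 cm, ȳ = 62.88 cm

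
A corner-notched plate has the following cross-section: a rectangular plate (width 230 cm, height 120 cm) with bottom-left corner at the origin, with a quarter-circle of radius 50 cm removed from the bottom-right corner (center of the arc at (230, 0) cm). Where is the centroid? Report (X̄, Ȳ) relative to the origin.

plate: A = 230 × 120 = 27600.00, centroid at (115.00, 60.00).
removed quarter-circle: A = −¼π·50² = -1963.50, centroid at (208.78, 21.22).
ΣA = 25636.50 cm², ΣAX̄ = 2764062.72 cm³, ΣAȲ = 1614333.33 cm³.
X̄ = 2764062.72/25636.50 = 107.82 cm; Ȳ = 1614333.33/25636.50 = 62.97 cm.

X̄ = 107.82 cm, Ȳ = 62.97 cm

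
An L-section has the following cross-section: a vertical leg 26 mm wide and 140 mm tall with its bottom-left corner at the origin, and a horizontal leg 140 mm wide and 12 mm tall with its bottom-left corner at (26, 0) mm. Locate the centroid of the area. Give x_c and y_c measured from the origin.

x_c = 39.21 mm, y_c = 49.79 mm

Part | A | x̄ᵢ | ȳᵢ | A·x̄ᵢ | A·ȳᵢ
vertical leg | 3640.00 | 13.00 | 70.00 | 47320.00 | 254800.00
horizontal leg | 1680.00 | 96.00 | 6.00 | 161280.00 | 10080.00
Σ | 5320.00 |  |  | 208600.00 | 264880.00
x_c = 208600.00 / 5320.00 = 39.21 mm
y_c = 264880.00 / 5320.00 = 49.79 mm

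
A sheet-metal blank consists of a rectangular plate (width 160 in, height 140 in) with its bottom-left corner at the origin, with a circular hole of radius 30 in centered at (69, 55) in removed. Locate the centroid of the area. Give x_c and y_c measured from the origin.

x_c = 81.59 in, y_c = 72.17 in

Part | A | x̄ᵢ | ȳᵢ | A·x̄ᵢ | A·ȳᵢ
plate | 22400.00 | 80.00 | 70.00 | 1792000.00 | 1568000.00
hole | -2827.43 | 69.00 | 55.00 | -195092.90 | -155508.84
Σ | 19572.57 |  |  | 1596907.10 | 1412491.16
x_c = 1596907.10 / 19572.57 = 81.59 in
y_c = 1412491.16 / 19572.57 = 72.17 in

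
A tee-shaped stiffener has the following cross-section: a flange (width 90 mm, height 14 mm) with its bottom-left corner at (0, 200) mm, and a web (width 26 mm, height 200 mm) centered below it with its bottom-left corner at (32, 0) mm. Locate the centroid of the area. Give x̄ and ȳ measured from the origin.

web: A = 26 × 200 = 5200.00, centroid at (45.00, 100.00).
flange: A = 90 × 14 = 1260.00, centroid at (45.00, 207.00).
ΣA = 6460.00 mm²
ΣAx̄ = (5200.00)(45.00) + (1260.00)(45.00) = 290700.00 mm³
ΣAȳ = (5200.00)(100.00) + (1260.00)(207.00) = 780820.00 mm³
x̄ = 290700.00 / 6460.00 = 45.00 mm
ȳ = 780820.00 / 6460.00 = 120.87 mm

x̄ = 45.00 mm, ȳ = 120.87 mm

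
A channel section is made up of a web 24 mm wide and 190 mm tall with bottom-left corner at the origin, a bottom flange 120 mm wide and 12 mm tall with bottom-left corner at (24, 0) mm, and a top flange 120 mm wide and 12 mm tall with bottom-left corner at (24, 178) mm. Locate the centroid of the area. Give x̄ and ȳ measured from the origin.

x̄ = 39.87 mm, ȳ = 95.00 mm

web: A = 24 × 190 = 4560.00, centroid at (12.00, 95.00).
bottom flange: A = 120 × 12 = 1440.00, centroid at (84.00, 6.00).
top flange: A = 120 × 12 = 1440.00, centroid at (84.00, 184.00).
ΣA = 7440.00 mm², ΣAx̄ = 296640.00 mm³, ΣAȳ = 706800.00 mm³.
x̄ = 296640.00/7440.00 = 39.87 mm; ȳ = 706800.00/7440.00 = 95.00 mm.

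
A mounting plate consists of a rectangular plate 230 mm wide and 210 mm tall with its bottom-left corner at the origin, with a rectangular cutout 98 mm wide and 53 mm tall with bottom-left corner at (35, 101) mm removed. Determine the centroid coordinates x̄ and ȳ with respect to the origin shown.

Part | A | x̄ᵢ | ȳᵢ | A·x̄ᵢ | A·ȳᵢ
plate | 48300.00 | 115.00 | 105.00 | 5554500.00 | 5071500.00
hole | -5194.00 | 84.00 | 127.50 | -436296.00 | -662235.00
Σ | 43106.00 |  |  | 5118204.00 | 4409265.00
x̄ = 5118204.00 / 43106.00 = 118.74 mm
ȳ = 4409265.00 / 43106.00 = 102.29 mm

x̄ = 118.74 mm, ȳ = 102.29 mm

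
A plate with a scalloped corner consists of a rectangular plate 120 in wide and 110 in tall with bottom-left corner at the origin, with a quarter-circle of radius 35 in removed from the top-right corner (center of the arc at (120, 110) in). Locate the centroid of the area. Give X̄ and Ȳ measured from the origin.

X̄ = 56.45 in, Ȳ = 51.84 in

Part | A | x̄ᵢ | ȳᵢ | A·x̄ᵢ | A·ȳᵢ
plate | 13200.00 | 60.00 | 55.00 | 792000.00 | 726000.00
removed quarter-circle | -962.11 | 105.15 | 95.15 | -101161.86 | -91540.74
Σ | 12237.89 |  |  | 690838.14 | 634459.26
X̄ = 690838.14 / 12237.89 = 56.45 in
Ȳ = 634459.26 / 12237.89 = 51.84 in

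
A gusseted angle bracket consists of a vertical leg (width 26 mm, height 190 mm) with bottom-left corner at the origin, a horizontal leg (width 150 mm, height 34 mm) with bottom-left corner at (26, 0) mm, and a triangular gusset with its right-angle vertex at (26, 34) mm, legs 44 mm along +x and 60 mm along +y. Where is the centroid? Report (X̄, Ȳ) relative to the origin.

X̄ = 55.72 mm, Ȳ = 55.22 mm

Part | A | x̄ᵢ | ȳᵢ | A·x̄ᵢ | A·ȳᵢ
vertical leg | 4940.00 | 13.00 | 95.00 | 64220.00 | 469300.00
horizontal leg | 5100.00 | 101.00 | 17.00 | 515100.00 | 86700.00
gusset | 1320.00 | 40.67 | 54.00 | 53680.00 | 71280.00
Σ | 11360.00 |  |  | 633000.00 | 627280.00
X̄ = 633000.00 / 11360.00 = 55.72 mm
Ȳ = 627280.00 / 11360.00 = 55.22 mm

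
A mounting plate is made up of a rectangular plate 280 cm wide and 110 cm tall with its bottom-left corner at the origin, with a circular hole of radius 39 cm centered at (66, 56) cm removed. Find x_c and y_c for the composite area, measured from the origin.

x_c = 153.59 cm, y_c = 54.82 cm

plate: A = 280 × 110 = 30800.00, centroid at (140.00, 55.00).
hole: A = −π·39² = -4778.36, centroid at (66.00, 56.00).
ΣA = 26021.64 cm², ΣAx_c = 3996628.08 cm³, ΣAy_c = 1426411.70 cm³.
x_c = 3996628.08/26021.64 = 153.59 cm; y_c = 1426411.70/26021.64 = 54.82 cm.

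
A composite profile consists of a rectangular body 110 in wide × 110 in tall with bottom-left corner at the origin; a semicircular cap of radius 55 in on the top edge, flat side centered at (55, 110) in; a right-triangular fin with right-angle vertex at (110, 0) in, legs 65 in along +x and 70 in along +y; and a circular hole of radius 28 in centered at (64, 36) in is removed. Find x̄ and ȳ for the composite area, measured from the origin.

rectangular body: A = 110 × 110 = 12100.00, centroid at (55.00, 55.00).
semicircular top: A = ½π·55² = 4751.66, centroid at (55.00, 133.34).
triangular fin: A = ½·65·70 = 2275.00, centroid at (131.67, 23.33).
hole: A = −π·28² = -2463.01, centroid at (64.00, 36.00).
ΣA = 16663.65 in², ΣAx̄ = 1068750.35 in³, ΣAȳ = 1263514.17 in³.
x̄ = 1068750.35/16663.65 = 64.14 in; ȳ = 1263514.17/16663.65 = 75.82 in.

x̄ = 64.14 in, ȳ = 75.82 in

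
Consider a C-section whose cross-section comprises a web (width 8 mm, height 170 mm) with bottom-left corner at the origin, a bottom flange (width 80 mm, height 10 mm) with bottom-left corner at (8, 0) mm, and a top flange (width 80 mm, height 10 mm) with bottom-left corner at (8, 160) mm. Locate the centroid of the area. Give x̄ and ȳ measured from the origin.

Part | A | x̄ᵢ | ȳᵢ | A·x̄ᵢ | A·ȳᵢ
web | 1360.00 | 4.00 | 85.00 | 5440.00 | 115600.00
bottom flange | 800.00 | 48.00 | 5.00 | 38400.00 | 4000.00
top flange | 800.00 | 48.00 | 165.00 | 38400.00 | 132000.00
Σ | 2960.00 |  |  | 82240.00 | 251600.00
x̄ = 82240.00 / 2960.00 = 27.78 mm
ȳ = 251600.00 / 2960.00 = 85.00 mm

x̄ = 27.78 mm, ȳ = 85.00 mm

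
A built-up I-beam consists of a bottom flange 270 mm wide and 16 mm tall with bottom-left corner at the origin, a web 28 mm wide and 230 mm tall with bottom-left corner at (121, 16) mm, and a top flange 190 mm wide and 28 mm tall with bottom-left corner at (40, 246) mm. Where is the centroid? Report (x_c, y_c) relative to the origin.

bottom flange: A = 270 × 16 = 4320.00, centroid at (135.00, 8.00).
web: A = 28 × 230 = 6440.00, centroid at (135.00, 131.00).
top flange: A = 190 × 28 = 5320.00, centroid at (135.00, 260.00).
ΣA = 16080.00 mm², ΣAx_c = 2170800.00 mm³, ΣAy_c = 2261400.00 mm³.
x_c = 2170800.00/16080.00 = 135.00 mm; y_c = 2261400.00/16080.00 = 140.63 mm.

x_c = 135.00 mm, y_c = 140.63 mm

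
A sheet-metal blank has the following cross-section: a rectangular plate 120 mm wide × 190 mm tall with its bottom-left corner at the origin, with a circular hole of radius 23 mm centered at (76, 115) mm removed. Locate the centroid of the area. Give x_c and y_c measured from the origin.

x_c = 58.74 mm, y_c = 93.43 mm

Part | A | x̄ᵢ | ȳᵢ | A·x̄ᵢ | A·ȳᵢ
plate | 22800.00 | 60.00 | 95.00 | 1368000.00 | 2166000.00
hole | -1661.90 | 76.00 | 115.00 | -126304.59 | -191118.79
Σ | 21138.10 |  |  | 1241695.41 | 1974881.21
x_c = 1241695.41 / 21138.10 = 58.74 mm
y_c = 1974881.21 / 21138.10 = 93.43 mm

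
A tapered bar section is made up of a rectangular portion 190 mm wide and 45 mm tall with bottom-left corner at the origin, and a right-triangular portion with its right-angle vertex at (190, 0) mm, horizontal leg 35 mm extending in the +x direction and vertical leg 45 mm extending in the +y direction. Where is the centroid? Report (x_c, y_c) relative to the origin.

rectangular portion: A = 190 × 45 = 8550.00, centroid at (95.00, 22.50).
triangular portion: A = ½·35·45 = 787.50, centroid at (201.67, 15.00).
ΣA = 9337.50 mm²
ΣAx_c = (8550.00)(95.00) + (787.50)(201.67) = 971062.50 mm³
ΣAy_c = (8550.00)(22.50) + (787.50)(15.00) = 204187.50 mm³
x_c = 971062.50 / 9337.50 = 104.00 mm
y_c = 204187.50 / 9337.50 = 21.87 mm

x_c = 104.00 mm, y_c = 21.87 mm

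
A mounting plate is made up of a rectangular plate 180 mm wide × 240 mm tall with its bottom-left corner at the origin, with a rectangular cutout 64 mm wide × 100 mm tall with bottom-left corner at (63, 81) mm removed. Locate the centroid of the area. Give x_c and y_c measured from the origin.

Part | A | x̄ᵢ | ȳᵢ | A·x̄ᵢ | A·ȳᵢ
plate | 43200.00 | 90.00 | 120.00 | 3888000.00 | 5184000.00
hole | -6400.00 | 95.00 | 131.00 | -608000.00 | -838400.00
Σ | 36800.00 |  |  | 3280000.00 | 4345600.00
x_c = 3280000.00 / 36800.00 = 89.13 mm
y_c = 4345600.00 / 36800.00 = 118.09 mm

x_c = 89.13 mm, y_c = 118.09 mm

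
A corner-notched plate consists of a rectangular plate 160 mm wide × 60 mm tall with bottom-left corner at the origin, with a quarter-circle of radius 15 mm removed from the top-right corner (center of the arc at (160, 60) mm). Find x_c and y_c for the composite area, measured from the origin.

Part | A | x̄ᵢ | ȳᵢ | A·x̄ᵢ | A·ȳᵢ
plate | 9600.00 | 80.00 | 30.00 | 768000.00 | 288000.00
removed quarter-circle | -176.71 | 153.63 | 53.63 | -27149.33 | -9477.88
Σ | 9423.29 |  |  | 740850.67 | 278522.12
x_c = 740850.67 / 9423.29 = 78.62 mm
y_c = 278522.12 / 9423.29 = 29.56 mm

x_c = 78.62 mm, y_c = 29.56 mm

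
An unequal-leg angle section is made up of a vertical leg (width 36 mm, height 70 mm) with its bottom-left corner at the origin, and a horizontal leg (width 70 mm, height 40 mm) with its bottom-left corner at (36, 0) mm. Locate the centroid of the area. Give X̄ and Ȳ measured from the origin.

X̄ = 45.89 mm, Ȳ = 27.11 mm

vertical leg: A = 36 × 70 = 2520.00, centroid at (18.00, 35.00).
horizontal leg: A = 70 × 40 = 2800.00, centroid at (71.00, 20.00).
ΣA = 5320.00 mm²
ΣAX̄ = (2520.00)(18.00) + (2800.00)(71.00) = 244160.00 mm³
ΣAȲ = (2520.00)(35.00) + (2800.00)(20.00) = 144200.00 mm³
X̄ = 244160.00 / 5320.00 = 45.89 mm
Ȳ = 144200.00 / 5320.00 = 27.11 mm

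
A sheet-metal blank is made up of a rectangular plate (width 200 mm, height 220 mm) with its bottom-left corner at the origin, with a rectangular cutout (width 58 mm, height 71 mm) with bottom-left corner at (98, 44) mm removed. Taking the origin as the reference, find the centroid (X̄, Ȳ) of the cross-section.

plate: A = 200 × 220 = 44000.00, centroid at (100.00, 110.00).
hole: A = −(58 × 71) = -4118.00, centroid at (127.00, 79.50).
ΣA = 39882.00 mm²
ΣAX̄ = (44000.00)(100.00) + (-4118.00)(127.00) = 3877014.00 mm³
ΣAȲ = (44000.00)(110.00) + (-4118.00)(79.50) = 4512619.00 mm³
X̄ = 3877014.00 / 39882.00 = 97.21 mm
Ȳ = 4512619.00 / 39882.00 = 113.15 mm

X̄ = 97.21 mm, Ȳ = 113.15 mm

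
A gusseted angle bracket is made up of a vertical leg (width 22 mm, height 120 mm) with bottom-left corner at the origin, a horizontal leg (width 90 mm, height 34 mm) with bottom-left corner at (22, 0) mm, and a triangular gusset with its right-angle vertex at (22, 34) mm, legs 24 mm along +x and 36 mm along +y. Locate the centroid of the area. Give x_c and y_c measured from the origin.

x_c = 40.28 mm, y_c = 37.56 mm

vertical leg: A = 22 × 120 = 2640.00, centroid at (11.00, 60.00).
horizontal leg: A = 90 × 34 = 3060.00, centroid at (67.00, 17.00).
gusset: A = ½·24·36 = 432.00, centroid at (30.00, 46.00).
ΣA = 6132.00 mm²
ΣAx_c = (2640.00)(11.00) + (3060.00)(67.00) + (432.00)(30.00) = 247020.00 mm³
ΣAy_c = (2640.00)(60.00) + (3060.00)(17.00) + (432.00)(46.00) = 230292.00 mm³
x_c = 247020.00 / 6132.00 = 40.28 mm
y_c = 230292.00 / 6132.00 = 37.56 mm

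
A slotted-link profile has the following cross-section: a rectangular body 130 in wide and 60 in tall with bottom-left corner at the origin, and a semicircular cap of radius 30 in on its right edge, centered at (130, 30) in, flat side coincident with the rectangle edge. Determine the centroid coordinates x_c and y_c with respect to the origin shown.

x_c = 76.93 in, y_c = 30.00 in

Part | A | x̄ᵢ | ȳᵢ | A·x̄ᵢ | A·ȳᵢ
rectangular body | 7800.00 | 65.00 | 30.00 | 507000.00 | 234000.00
semicircular end | 1413.72 | 142.73 | 30.00 | 201783.17 | 42411.50
Σ | 9213.72 |  |  | 708783.17 | 276411.50
x_c = 708783.17 / 9213.72 = 76.93 in
y_c = 276411.50 / 9213.72 = 30.00 in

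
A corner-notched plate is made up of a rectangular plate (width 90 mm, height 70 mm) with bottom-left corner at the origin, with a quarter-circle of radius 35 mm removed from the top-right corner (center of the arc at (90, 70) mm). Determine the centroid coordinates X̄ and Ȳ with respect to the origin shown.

X̄ = 39.57 mm, Ȳ = 31.37 mm

plate: A = 90 × 70 = 6300.00, centroid at (45.00, 35.00).
removed quarter-circle: A = −¼π·35² = -962.11, centroid at (75.15, 55.15).
ΣA = 5337.89 mm², ΣAX̄ = 211201.52 mm³, ΣAȲ = 167443.77 mm³.
X̄ = 211201.52/5337.89 = 39.57 mm; Ȳ = 167443.77/5337.89 = 31.37 mm.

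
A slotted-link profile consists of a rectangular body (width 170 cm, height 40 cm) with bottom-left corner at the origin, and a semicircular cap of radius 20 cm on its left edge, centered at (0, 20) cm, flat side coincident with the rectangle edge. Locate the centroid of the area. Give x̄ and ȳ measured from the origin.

rectangular body: A = 170 × 40 = 6800.00, centroid at (85.00, 20.00).
semicircular end: A = ½π·20² = 628.32, centroid at (-8.49, 20.00).
ΣA = 7428.32 cm²
ΣAx̄ = (6800.00)(85.00) + (628.32)(-8.49) = 572666.67 cm³
ΣAȳ = (6800.00)(20.00) + (628.32)(20.00) = 148566.37 cm³
x̄ = 572666.67 / 7428.32 = 77.09 cm
ȳ = 148566.37 / 7428.32 = 20.00 cm

x̄ = 77.09 cm, ȳ = 20.00 cm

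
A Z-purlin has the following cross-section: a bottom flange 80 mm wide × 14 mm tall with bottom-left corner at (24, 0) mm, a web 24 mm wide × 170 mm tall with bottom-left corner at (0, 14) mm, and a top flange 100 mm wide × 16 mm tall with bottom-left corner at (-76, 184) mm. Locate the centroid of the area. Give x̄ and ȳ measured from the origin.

x̄ = 11.62 mm, ȳ = 105.73 mm

bottom flange: A = 80 × 14 = 1120.00, centroid at (64.00, 7.00).
web: A = 24 × 170 = 4080.00, centroid at (12.00, 99.00).
top flange: A = 100 × 16 = 1600.00, centroid at (-26.00, 192.00).
ΣA = 6800.00 mm², ΣAx̄ = 79040.00 mm³, ΣAȳ = 718960.00 mm³.
x̄ = 79040.00/6800.00 = 11.62 mm; ȳ = 718960.00/6800.00 = 105.73 mm.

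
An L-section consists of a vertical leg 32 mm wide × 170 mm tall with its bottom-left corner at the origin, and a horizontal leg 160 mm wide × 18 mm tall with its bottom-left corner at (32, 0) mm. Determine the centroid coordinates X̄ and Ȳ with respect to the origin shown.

X̄ = 49.23 mm, Ȳ = 58.69 mm

Part | A | x̄ᵢ | ȳᵢ | A·x̄ᵢ | A·ȳᵢ
vertical leg | 5440.00 | 16.00 | 85.00 | 87040.00 | 462400.00
horizontal leg | 2880.00 | 112.00 | 9.00 | 322560.00 | 25920.00
Σ | 8320.00 |  |  | 409600.00 | 488320.00
X̄ = 409600.00 / 8320.00 = 49.23 mm
Ȳ = 488320.00 / 8320.00 = 58.69 mm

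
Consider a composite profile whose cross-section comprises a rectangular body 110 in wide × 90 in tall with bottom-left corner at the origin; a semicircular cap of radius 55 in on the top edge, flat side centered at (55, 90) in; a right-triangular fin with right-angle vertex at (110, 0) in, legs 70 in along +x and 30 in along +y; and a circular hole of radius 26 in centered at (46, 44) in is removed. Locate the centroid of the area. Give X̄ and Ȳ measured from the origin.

X̄ = 62.47 in, Ȳ = 66.37 in

rectangular body: A = 110 × 90 = 9900.00, centroid at (55.00, 45.00).
semicircular top: A = ½π·55² = 4751.66, centroid at (55.00, 113.34).
triangular fin: A = ½·70·30 = 1050.00, centroid at (133.33, 10.00).
hole: A = −π·26² = -2123.72, centroid at (46.00, 44.00).
ΣA = 13577.94 in², ΣAX̄ = 848150.27 in³, ΣAȲ = 901122.43 in³.
X̄ = 848150.27/13577.94 = 62.47 in; Ȳ = 901122.43/13577.94 = 66.37 in.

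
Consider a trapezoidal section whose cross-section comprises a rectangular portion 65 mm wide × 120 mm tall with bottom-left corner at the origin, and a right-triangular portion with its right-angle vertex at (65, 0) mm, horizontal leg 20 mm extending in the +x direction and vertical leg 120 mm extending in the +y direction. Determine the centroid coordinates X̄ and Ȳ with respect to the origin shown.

X̄ = 37.72 mm, Ȳ = 57.33 mm

rectangular portion: A = 65 × 120 = 7800.00, centroid at (32.50, 60.00).
triangular portion: A = ½·20·120 = 1200.00, centroid at (71.67, 40.00).
ΣA = 9000.00 mm²
ΣAX̄ = (7800.00)(32.50) + (1200.00)(71.67) = 339500.00 mm³
ΣAȲ = (7800.00)(60.00) + (1200.00)(40.00) = 516000.00 mm³
X̄ = 339500.00 / 9000.00 = 37.72 mm
Ȳ = 516000.00 / 9000.00 = 57.33 mm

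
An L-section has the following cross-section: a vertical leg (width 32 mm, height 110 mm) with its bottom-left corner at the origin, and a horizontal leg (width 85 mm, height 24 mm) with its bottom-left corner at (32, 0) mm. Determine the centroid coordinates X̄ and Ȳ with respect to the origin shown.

X̄ = 37.46 mm, Ȳ = 39.22 mm

Part | A | x̄ᵢ | ȳᵢ | A·x̄ᵢ | A·ȳᵢ
vertical leg | 3520.00 | 16.00 | 55.00 | 56320.00 | 193600.00
horizontal leg | 2040.00 | 74.50 | 12.00 | 151980.00 | 24480.00
Σ | 5560.00 |  |  | 208300.00 | 218080.00
X̄ = 208300.00 / 5560.00 = 37.46 mm
Ȳ = 218080.00 / 5560.00 = 39.22 mm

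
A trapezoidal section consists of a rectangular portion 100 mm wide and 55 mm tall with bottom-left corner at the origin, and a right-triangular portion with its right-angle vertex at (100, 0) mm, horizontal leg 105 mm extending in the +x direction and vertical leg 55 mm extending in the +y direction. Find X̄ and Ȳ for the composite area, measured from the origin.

Part | A | x̄ᵢ | ȳᵢ | A·x̄ᵢ | A·ȳᵢ
rectangular portion | 5500.00 | 50.00 | 27.50 | 275000.00 | 151250.00
triangular portion | 2887.50 | 135.00 | 18.33 | 389812.50 | 52937.50
Σ | 8387.50 |  |  | 664812.50 | 204187.50
X̄ = 664812.50 / 8387.50 = 79.26 mm
Ȳ = 204187.50 / 8387.50 = 24.34 mm

X̄ = 79.26 mm, Ȳ = 24.34 mm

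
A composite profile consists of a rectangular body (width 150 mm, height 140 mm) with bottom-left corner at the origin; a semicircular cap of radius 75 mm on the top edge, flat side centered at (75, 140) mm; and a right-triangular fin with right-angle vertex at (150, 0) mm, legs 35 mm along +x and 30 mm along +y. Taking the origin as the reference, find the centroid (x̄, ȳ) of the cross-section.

x̄ = 76.50 mm, ȳ = 98.60 mm

Part | A | x̄ᵢ | ȳᵢ | A·x̄ᵢ | A·ȳᵢ
rectangular body | 21000.00 | 75.00 | 70.00 | 1575000.00 | 1470000.00
semicircular top | 8835.73 | 75.00 | 171.83 | 662679.70 | 1518252.11
triangular fin | 525.00 | 161.67 | 10.00 | 84875.00 | 5250.00
Σ | 30360.73 |  |  | 2322554.70 | 2993502.11
x̄ = 2322554.70 / 30360.73 = 76.50 mm
ȳ = 2993502.11 / 30360.73 = 98.60 mm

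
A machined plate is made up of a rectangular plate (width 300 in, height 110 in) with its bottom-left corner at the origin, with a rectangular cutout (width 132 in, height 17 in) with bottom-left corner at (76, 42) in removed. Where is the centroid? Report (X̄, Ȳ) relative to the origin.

plate: A = 300 × 110 = 33000.00, centroid at (150.00, 55.00).
hole: A = −(132 × 17) = -2244.00, centroid at (142.00, 50.50).
ΣA = 30756.00 in², ΣAX̄ = 4631352.00 in³, ΣAȲ = 1701678.00 in³.
X̄ = 4631352.00/30756.00 = 150.58 in; Ȳ = 1701678.00/30756.00 = 55.33 in.

X̄ = 150.58 in, Ȳ = 55.33 in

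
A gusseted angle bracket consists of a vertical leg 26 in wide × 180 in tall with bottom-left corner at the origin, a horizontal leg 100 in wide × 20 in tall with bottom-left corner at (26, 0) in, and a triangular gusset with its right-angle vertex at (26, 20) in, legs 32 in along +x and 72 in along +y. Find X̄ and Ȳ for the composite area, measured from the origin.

Part | A | x̄ᵢ | ȳᵢ | A·x̄ᵢ | A·ȳᵢ
vertical leg | 4680.00 | 13.00 | 90.00 | 60840.00 | 421200.00
horizontal leg | 2000.00 | 76.00 | 10.00 | 152000.00 | 20000.00
gusset | 1152.00 | 36.67 | 44.00 | 42240.00 | 50688.00
Σ | 7832.00 |  |  | 255080.00 | 491888.00
X̄ = 255080.00 / 7832.00 = 32.57 in
Ȳ = 491888.00 / 7832.00 = 62.80 in

X̄ = 32.57 in, Ȳ = 62.80 in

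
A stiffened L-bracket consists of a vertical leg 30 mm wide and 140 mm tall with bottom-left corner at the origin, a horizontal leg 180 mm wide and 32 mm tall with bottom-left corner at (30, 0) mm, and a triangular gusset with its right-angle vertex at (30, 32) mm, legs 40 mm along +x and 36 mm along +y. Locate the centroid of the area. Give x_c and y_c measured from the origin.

x_c = 73.54 mm, y_c = 39.12 mm

Part | A | x̄ᵢ | ȳᵢ | A·x̄ᵢ | A·ȳᵢ
vertical leg | 4200.00 | 15.00 | 70.00 | 63000.00 | 294000.00
horizontal leg | 5760.00 | 120.00 | 16.00 | 691200.00 | 92160.00
gusset | 720.00 | 43.33 | 44.00 | 31200.00 | 31680.00
Σ | 10680.00 |  |  | 785400.00 | 417840.00
x_c = 785400.00 / 10680.00 = 73.54 mm
y_c = 417840.00 / 10680.00 = 39.12 mm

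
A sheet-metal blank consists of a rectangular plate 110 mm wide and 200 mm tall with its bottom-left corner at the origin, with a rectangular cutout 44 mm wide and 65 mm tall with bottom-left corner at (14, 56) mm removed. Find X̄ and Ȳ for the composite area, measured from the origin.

plate: A = 110 × 200 = 22000.00, centroid at (55.00, 100.00).
hole: A = −(44 × 65) = -2860.00, centroid at (36.00, 88.50).
ΣA = 19140.00 mm², ΣAX̄ = 1107040.00 mm³, ΣAȲ = 1946890.00 mm³.
X̄ = 1107040.00/19140.00 = 57.84 mm; Ȳ = 1946890.00/19140.00 = 101.72 mm.

X̄ = 57.84 mm, Ȳ = 101.72 mm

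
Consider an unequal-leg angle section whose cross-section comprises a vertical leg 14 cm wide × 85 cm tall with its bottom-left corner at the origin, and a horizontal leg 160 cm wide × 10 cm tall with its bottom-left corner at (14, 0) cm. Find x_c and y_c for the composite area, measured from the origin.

x_c = 56.89 cm, y_c = 20.99 cm

vertical leg: A = 14 × 85 = 1190.00, centroid at (7.00, 42.50).
horizontal leg: A = 160 × 10 = 1600.00, centroid at (94.00, 5.00).
ΣA = 2790.00 cm²
ΣAx_c = (1190.00)(7.00) + (1600.00)(94.00) = 158730.00 cm³
ΣAy_c = (1190.00)(42.50) + (1600.00)(5.00) = 58575.00 cm³
x_c = 158730.00 / 2790.00 = 56.89 cm
y_c = 58575.00 / 2790.00 = 20.99 cm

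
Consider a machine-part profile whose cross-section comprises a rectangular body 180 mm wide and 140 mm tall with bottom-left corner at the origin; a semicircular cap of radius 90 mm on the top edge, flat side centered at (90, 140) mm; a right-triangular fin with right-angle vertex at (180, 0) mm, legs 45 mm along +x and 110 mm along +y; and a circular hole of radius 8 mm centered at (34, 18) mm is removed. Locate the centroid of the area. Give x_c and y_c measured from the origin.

x_c = 96.75 mm, y_c = 102.45 mm

Part | A | x̄ᵢ | ȳᵢ | A·x̄ᵢ | A·ȳᵢ
rectangular body | 25200.00 | 90.00 | 70.00 | 2268000.00 | 1764000.00
semicircular top | 12723.45 | 90.00 | 178.20 | 1145110.52 | 2267283.03
triangular fin | 2475.00 | 195.00 | 36.67 | 482625.00 | 90750.00
hole | -201.06 | 34.00 | 18.00 | -6836.11 | -3619.11
Σ | 40197.39 |  |  | 3888899.42 | 4118413.92
x_c = 3888899.42 / 40197.39 = 96.75 mm
y_c = 4118413.92 / 40197.39 = 102.45 mm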